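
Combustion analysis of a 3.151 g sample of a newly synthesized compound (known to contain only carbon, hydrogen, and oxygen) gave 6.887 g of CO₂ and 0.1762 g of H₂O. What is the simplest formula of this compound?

mol C = 6.887 g CO₂ ÷ 44.009 g/mol = 0.15649 mol
mol H = 2 × 0.1762 g H₂O ÷ 18.015 g/mol = 0.019561 mol
mass O = 3.151 − (1.8796 + 0.019718) = 1.2517 g → mol O = 1.2517 ÷ 15.999 = 0.078234 mol
Divide by the smallest (0.019561 mol): C 8.000, H 1.000, O 3.999

C8HO4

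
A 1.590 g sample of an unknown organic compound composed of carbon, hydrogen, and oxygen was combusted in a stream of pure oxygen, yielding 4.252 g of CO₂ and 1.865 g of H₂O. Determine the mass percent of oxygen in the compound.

mol C = 4.252 g CO₂ ÷ 44.009 g/mol = 0.096617 mol
mol H = 2 × 1.865 g H₂O ÷ 18.015 g/mol = 0.20705 mol
mass O = 1.590 − (1.1605 + 0.20871) = 0.22083 g → mol O = 0.22083 ÷ 15.999 = 0.013803 mol
mass % O = 0.22083 g ÷ 1.590 g × 100%

13.89%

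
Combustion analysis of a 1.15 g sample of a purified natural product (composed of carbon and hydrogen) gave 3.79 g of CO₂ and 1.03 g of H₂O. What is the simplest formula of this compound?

C3H4

mol C = 3.79 g CO₂ ÷ 44.009 g/mol = 0.08612 mol
mol H = 2 × 1.03 g H₂O ÷ 18.015 g/mol = 0.1143 mol
Divide by the smallest (0.08612 mol): C 1.000, H 1.328
Multiplying each by 3 gives whole numbers: C 3.00, H 3.98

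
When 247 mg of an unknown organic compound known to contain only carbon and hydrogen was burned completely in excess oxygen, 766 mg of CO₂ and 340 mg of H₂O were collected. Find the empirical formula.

mol C = 0.766 g CO₂ ÷ 44.009 g/mol = 0.01741 mol
mol H = 2 × 0.340 g H₂O ÷ 18.015 g/mol = 0.03775 mol
Divide by the smallest (0.01741 mol): C 1.000, H 2.169
Multiplying each by 6 gives whole numbers: C 6.00, H 13.01

C6H13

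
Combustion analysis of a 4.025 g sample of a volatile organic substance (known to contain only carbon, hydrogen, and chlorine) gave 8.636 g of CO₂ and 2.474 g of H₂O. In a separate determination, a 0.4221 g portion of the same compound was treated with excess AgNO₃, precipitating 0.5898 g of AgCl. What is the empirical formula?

C5H7Cl

mol C = 8.636 g CO₂ ÷ 44.009 g/mol = 0.19623 mol
mol H = 2 × 2.474 g H₂O ÷ 18.015 g/mol = 0.27466 mol
From the AgCl data: mol Cl per gram of compound = (0.5898 ÷ 143.318) ÷ 0.4221 = 0.0097496 mol/g, so in the 4.025 g combustion sample mol Cl = 0.039242 mol
Divide by the smallest (0.039242 mol): C 5.001, H 6.999, Cl 1.000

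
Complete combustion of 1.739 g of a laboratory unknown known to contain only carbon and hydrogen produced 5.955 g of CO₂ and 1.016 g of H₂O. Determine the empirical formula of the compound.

mol C = 5.955 g CO₂ ÷ 44.009 g/mol = 0.13531 mol
mol H = 2 × 1.016 g H₂O ÷ 18.015 g/mol = 0.11279 mol
Divide by the smallest (0.11279 mol): C 1.200, H 1.000
Multiplying each by 5 gives whole numbers: C 6.00, H 5.00

C6H5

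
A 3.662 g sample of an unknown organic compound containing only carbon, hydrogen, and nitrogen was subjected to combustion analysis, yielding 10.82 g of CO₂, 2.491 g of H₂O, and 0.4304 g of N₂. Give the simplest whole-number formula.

C8H9N

mol C = 10.82 g CO₂ ÷ 44.009 g/mol = 0.24586 mol
mol H = 2 × 2.491 g H₂O ÷ 18.015 g/mol = 0.27655 mol
mol N = 2 × 0.4304 g N₂ ÷ 28.014 g/mol = 0.030727 mol
Divide by the smallest (0.030727 mol): C 8.001, H 9.000, N 1.000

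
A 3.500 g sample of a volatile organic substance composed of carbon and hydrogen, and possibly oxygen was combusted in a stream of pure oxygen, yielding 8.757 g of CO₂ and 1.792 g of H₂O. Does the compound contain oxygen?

mol C = 8.757 g CO₂ ÷ 44.009 g/mol = 0.19898 mol
mol H = 2 × 1.792 g H₂O ÷ 18.015 g/mol = 0.19895 mol
C and H account for only 2.5905 g of the 3.500 g sample; the remaining 0.90949 g must be oxygen.

yes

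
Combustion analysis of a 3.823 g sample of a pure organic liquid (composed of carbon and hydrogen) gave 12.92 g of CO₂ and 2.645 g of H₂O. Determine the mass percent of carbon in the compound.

92.24%

mol C = 12.92 g CO₂ ÷ 44.009 g/mol = 0.29358 mol
mol H = 2 × 2.645 g H₂O ÷ 18.015 g/mol = 0.29364 mol
mass % C = 3.5261 g ÷ 3.823 g × 100%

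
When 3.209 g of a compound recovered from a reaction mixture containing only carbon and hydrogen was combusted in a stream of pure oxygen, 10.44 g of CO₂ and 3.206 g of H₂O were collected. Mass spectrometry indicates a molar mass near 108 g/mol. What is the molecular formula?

C8H12

mol C = 10.44 g CO₂ ÷ 44.009 g/mol = 0.23722 mol
mol H = 2 × 3.206 g H₂O ÷ 18.015 g/mol = 0.35593 mol
Divide by the smallest (0.23722 mol): C 1.000, H 1.500
Multiplying each by 2 gives whole numbers: C 2.00, H 3.00
Empirical formula: C2H3
Empirical-formula mass = 27.05 g/mol; 108 ÷ 27.05 ≈ 4, so the molecular formula is C8H12.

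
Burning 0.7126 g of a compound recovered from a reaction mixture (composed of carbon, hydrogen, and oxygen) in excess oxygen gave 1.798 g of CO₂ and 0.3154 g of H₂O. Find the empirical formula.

mol C = 1.798 g CO₂ ÷ 44.009 g/mol = 0.040855 mol
mol H = 2 × 0.3154 g H₂O ÷ 18.015 g/mol = 0.035015 mol
mass O = 0.7126 − (0.49071 + 0.035295) = 0.18659 g → mol O = 0.18659 ÷ 15.999 = 0.011663 mol
Divide by the smallest (0.011663 mol): C 3.503, H 3.002, O 1.000
Multiplying each by 2 gives whole numbers: C 7.01, H 6.00, O 2.00

C7H6O2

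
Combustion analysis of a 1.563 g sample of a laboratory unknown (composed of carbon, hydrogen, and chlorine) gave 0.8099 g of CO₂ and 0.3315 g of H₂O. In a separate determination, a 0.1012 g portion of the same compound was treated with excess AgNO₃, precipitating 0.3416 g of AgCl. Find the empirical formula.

mol C = 0.8099 g CO₂ ÷ 44.009 g/mol = 0.018403 mol
mol H = 2 × 0.3315 g H₂O ÷ 18.015 g/mol = 0.036803 mol
From the AgCl data: mol Cl per gram of compound = (0.3416 ÷ 143.318) ÷ 0.1012 = 0.023552 mol/g, so in the 1.563 g combustion sample mol Cl = 0.036813 mol
Divide by the smallest (0.018403 mol): C 1.000, H 2.000, Cl 2.000

CH2Cl2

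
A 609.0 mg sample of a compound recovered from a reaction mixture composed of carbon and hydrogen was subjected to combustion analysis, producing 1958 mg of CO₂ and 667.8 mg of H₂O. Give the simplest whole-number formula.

mol C = 1.958 g CO₂ ÷ 44.009 g/mol = 0.044491 mol
mol H = 2 × 0.6678 g H₂O ÷ 18.015 g/mol = 0.074138 mol
Divide by the smallest (0.044491 mol): C 1.000, H 1.666
Multiplying each by 3 gives whole numbers: C 3.00, H 5.00

C3H5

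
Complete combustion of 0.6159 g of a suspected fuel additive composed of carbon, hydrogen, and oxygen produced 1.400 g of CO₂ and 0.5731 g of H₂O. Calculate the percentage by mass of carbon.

62.04%

mol C = 1.400 g CO₂ ÷ 44.009 g/mol = 0.031812 mol
mol H = 2 × 0.5731 g H₂O ÷ 18.015 g/mol = 0.063625 mol
mass O = 0.6159 − (0.38209 + 0.064134) = 0.16968 g → mol O = 0.16968 ÷ 15.999 = 0.010605 mol
mass % C = 0.38209 g ÷ 0.6159 g × 100%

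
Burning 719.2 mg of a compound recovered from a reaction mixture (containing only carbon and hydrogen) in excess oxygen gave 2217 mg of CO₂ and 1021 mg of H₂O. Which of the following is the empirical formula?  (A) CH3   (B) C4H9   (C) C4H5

(B) C4H9

mol C = 2.217 g CO₂ ÷ 44.009 g/mol = 0.050376 mol
mol H = 2 × 1.021 g H₂O ÷ 18.015 g/mol = 0.11335 mol
Divide by the smallest (0.050376 mol): C 1.000, H 2.250
Multiplying each by 4 gives whole numbers: C 4.00, H 9.00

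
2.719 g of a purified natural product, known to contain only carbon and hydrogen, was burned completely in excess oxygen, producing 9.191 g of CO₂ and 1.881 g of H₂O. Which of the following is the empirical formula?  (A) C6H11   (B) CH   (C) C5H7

(B) CH

mol C = 9.191 g CO₂ ÷ 44.009 g/mol = 0.20884 mol
mol H = 2 × 1.881 g H₂O ÷ 18.015 g/mol = 0.20883 mol
Divide by the smallest (0.20883 mol): C 1.000, H 1.000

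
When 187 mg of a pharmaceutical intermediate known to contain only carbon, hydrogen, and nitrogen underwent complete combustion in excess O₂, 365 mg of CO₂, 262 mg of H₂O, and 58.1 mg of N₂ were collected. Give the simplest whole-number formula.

mol C = 0.365 g CO₂ ÷ 44.009 g/mol = 0.008294 mol
mol H = 2 × 0.262 g H₂O ÷ 18.015 g/mol = 0.02909 mol
mol N = 2 × 0.0581 g N₂ ÷ 28.014 g/mol = 0.004148 mol
Divide by the smallest (0.004148 mol): C 1.999, H 7.012, N 1.000

C2H7N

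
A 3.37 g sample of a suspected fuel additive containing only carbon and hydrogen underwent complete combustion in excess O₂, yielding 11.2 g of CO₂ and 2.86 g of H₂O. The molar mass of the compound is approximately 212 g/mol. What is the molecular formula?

C16H20

mol C = 11.2 g CO₂ ÷ 44.009 g/mol = 0.2545 mol
mol H = 2 × 2.86 g H₂O ÷ 18.015 g/mol = 0.3175 mol
Divide by the smallest (0.2545 mol): C 1.000, H 1.248
Multiplying each by 4 gives whole numbers: C 4.00, H 4.99
Empirical formula: C4H5
Empirical-formula mass = 53.08 g/mol; 212 ÷ 53.08 ≈ 4, so the molecular formula is C16H20.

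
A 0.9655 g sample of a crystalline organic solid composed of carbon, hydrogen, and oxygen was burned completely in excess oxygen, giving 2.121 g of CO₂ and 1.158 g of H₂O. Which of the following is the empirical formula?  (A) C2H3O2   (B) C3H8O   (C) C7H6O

(B) C3H8O

mol C = 2.121 g CO₂ ÷ 44.009 g/mol = 0.048195 mol
mol H = 2 × 1.158 g H₂O ÷ 18.015 g/mol = 0.12856 mol
mass O = 0.9655 − (0.57887 + 0.12959) = 0.25705 g → mol O = 0.25705 ÷ 15.999 = 0.016066 mol
Divide by the smallest (0.016066 mol): C 3.000, H 8.002, O 1.000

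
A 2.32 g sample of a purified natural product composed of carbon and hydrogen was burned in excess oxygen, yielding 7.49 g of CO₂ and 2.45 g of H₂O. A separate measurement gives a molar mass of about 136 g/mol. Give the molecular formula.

mol C = 7.49 g CO₂ ÷ 44.009 g/mol = 0.1702 mol
mol H = 2 × 2.45 g H₂O ÷ 18.015 g/mol = 0.2720 mol
Divide by the smallest (0.1702 mol): C 1.000, H 1.598
Multiplying each by 5 gives whole numbers: C 5.00, H 7.99
Empirical formula: C5H8
Empirical-formula mass = 68.12 g/mol; 136 ÷ 68.12 ≈ 2, so the molecular formula is C10H16.

C10H16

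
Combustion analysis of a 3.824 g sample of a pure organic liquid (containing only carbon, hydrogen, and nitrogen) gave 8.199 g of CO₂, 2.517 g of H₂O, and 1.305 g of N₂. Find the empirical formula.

mol C = 8.199 g CO₂ ÷ 44.009 g/mol = 0.18630 mol
mol H = 2 × 2.517 g H₂O ÷ 18.015 g/mol = 0.27943 mol
mol N = 2 × 1.305 g N₂ ÷ 28.014 g/mol = 0.093168 mol
Divide by the smallest (0.093168 mol): C 2.000, H 2.999, N 1.000

C2H3N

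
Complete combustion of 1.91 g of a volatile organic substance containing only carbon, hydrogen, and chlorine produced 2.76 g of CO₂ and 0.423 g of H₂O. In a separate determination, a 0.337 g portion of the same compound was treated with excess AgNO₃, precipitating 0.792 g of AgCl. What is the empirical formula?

C4H3Cl2

mol C = 2.76 g CO₂ ÷ 44.009 g/mol = 0.06271 mol
mol H = 2 × 0.423 g H₂O ÷ 18.015 g/mol = 0.04696 mol
From the AgCl data: mol Cl per gram of compound = (0.792 ÷ 143.318) ÷ 0.337 = 0.01640 mol/g, so in the 1.91 g combustion sample mol Cl = 0.03132 mol
Divide by the smallest (0.03132 mol): C 2.002, H 1.499, Cl 1.000
Multiplying each by 2 gives whole numbers: C 4.00, H 3.00, Cl 2.00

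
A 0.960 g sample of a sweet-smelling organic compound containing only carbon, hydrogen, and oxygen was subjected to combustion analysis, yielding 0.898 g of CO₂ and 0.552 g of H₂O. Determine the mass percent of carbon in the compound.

25.5%

mol C = 0.898 g CO₂ ÷ 44.009 g/mol = 0.02040 mol
mol H = 2 × 0.552 g H₂O ÷ 18.015 g/mol = 0.06128 mol
mass O = 0.960 − (0.2451 + 0.06177) = 0.6531 g → mol O = 0.6531 ÷ 15.999 = 0.04082 mol
mass % C = 0.2451 g ÷ 0.960 g × 100%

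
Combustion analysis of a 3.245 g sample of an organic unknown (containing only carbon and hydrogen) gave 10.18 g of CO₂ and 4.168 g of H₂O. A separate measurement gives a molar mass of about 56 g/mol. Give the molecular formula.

C4H8

mol C = 10.18 g CO₂ ÷ 44.009 g/mol = 0.23132 mol
mol H = 2 × 4.168 g H₂O ÷ 18.015 g/mol = 0.46273 mol
Divide by the smallest (0.23132 mol): C 1.000, H 2.000
Empirical formula: CH2
Empirical-formula mass = 14.03 g/mol; 56 ÷ 14.03 ≈ 4, so the molecular formula is C4H8.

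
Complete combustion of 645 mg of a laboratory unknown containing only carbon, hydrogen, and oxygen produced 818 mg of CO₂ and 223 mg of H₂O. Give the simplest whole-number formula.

C3H4O4

mol C = 0.818 g CO₂ ÷ 44.009 g/mol = 0.01859 mol
mol H = 2 × 0.223 g H₂O ÷ 18.015 g/mol = 0.02476 mol
mass O = 0.645 − (0.2232 + 0.02496) = 0.3968 g → mol O = 0.3968 ÷ 15.999 = 0.02480 mol
Divide by the smallest (0.01859 mol): C 1.000, H 1.332, O 1.334
Multiplying each by 3 gives whole numbers: C 3.00, H 4.00, O 4.00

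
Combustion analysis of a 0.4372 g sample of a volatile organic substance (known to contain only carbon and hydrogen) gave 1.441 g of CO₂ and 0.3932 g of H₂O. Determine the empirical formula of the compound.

C3H4

mol C = 1.441 g CO₂ ÷ 44.009 g/mol = 0.032743 mol
mol H = 2 × 0.3932 g H₂O ÷ 18.015 g/mol = 0.043653 mol
Divide by the smallest (0.032743 mol): C 1.000, H 1.333
Multiplying each by 3 gives whole numbers: C 3.00, H 4.00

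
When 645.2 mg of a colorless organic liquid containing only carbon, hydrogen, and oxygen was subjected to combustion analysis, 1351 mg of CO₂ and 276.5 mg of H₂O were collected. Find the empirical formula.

mol C = 1.351 g CO₂ ÷ 44.009 g/mol = 0.030698 mol
mol H = 2 × 0.2765 g H₂O ÷ 18.015 g/mol = 0.030697 mol
mass O = 0.6452 − (0.36872 + 0.030942) = 0.24554 g → mol O = 0.24554 ÷ 15.999 = 0.015347 mol
Divide by the smallest (0.015347 mol): C 2.000, H 2.000, O 1.000

C2H2O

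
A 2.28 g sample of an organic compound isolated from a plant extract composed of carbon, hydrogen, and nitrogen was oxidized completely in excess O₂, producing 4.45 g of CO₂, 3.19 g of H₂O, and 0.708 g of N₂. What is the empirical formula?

mol C = 4.45 g CO₂ ÷ 44.009 g/mol = 0.1011 mol
mol H = 2 × 3.19 g H₂O ÷ 18.015 g/mol = 0.3541 mol
mol N = 2 × 0.708 g N₂ ÷ 28.014 g/mol = 0.05055 mol
Divide by the smallest (0.05055 mol): C 2.000, H 7.006, N 1.000

C2H7N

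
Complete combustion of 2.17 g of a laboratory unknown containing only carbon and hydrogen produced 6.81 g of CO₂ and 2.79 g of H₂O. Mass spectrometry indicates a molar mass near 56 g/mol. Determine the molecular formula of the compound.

mol C = 6.81 g CO₂ ÷ 44.009 g/mol = 0.1547 mol
mol H = 2 × 2.79 g H₂O ÷ 18.015 g/mol = 0.3097 mol
Divide by the smallest (0.1547 mol): C 1.000, H 2.002
Empirical formula: CH2
Empirical-formula mass = 14.03 g/mol; 56 ÷ 14.03 ≈ 4, so the molecular formula is C4H8.

C4H8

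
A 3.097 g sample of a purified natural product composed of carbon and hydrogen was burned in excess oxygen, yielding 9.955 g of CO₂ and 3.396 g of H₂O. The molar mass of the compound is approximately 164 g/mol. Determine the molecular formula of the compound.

C12H20

mol C = 9.955 g CO₂ ÷ 44.009 g/mol = 0.22620 mol
mol H = 2 × 3.396 g H₂O ÷ 18.015 g/mol = 0.37702 mol
Divide by the smallest (0.22620 mol): C 1.000, H 1.667
Multiplying each by 3 gives whole numbers: C 3.00, H 5.00
Empirical formula: C3H5
Empirical-formula mass = 41.07 g/mol; 164 ÷ 41.07 ≈ 4, so the molecular formula is C12H20.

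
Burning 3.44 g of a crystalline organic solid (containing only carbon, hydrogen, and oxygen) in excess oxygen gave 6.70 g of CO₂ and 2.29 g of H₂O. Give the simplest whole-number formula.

mol C = 6.70 g CO₂ ÷ 44.009 g/mol = 0.1522 mol
mol H = 2 × 2.29 g H₂O ÷ 18.015 g/mol = 0.2542 mol
mass O = 3.44 − (1.829 + 0.2563) = 1.355 g → mol O = 1.355 ÷ 15.999 = 0.08470 mol
Divide by the smallest (0.08470 mol): C 1.797, H 3.001, O 1.000
Multiplying each by 5 gives whole numbers: C 8.99, H 15.01, O 5.00

C9H15O5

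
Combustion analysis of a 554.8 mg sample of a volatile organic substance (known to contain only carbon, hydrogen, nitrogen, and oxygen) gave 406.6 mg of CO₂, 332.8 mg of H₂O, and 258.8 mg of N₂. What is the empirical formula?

CH4N2O

mol C = 0.4066 g CO₂ ÷ 44.009 g/mol = 0.0092390 mol
mol H = 2 × 0.3328 g H₂O ÷ 18.015 g/mol = 0.036947 mol
mol N = 2 × 0.2588 g N₂ ÷ 28.014 g/mol = 0.018476 mol
mass O = 0.5548 − (0.11097 + 0.037243 + 0.25880) = 0.14779 g → mol O = 0.14779 ÷ 15.999 = 0.0092373 mol
Divide by the smallest (0.0092373 mol): C 1.000, H 4.000, N 2.000, O 1.000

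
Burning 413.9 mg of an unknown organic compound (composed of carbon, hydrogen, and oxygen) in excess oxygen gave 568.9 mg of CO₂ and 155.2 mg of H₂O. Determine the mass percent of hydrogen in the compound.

4.20%

mol C = 0.5689 g CO₂ ÷ 44.009 g/mol = 0.012927 mol
mol H = 2 × 0.1552 g H₂O ÷ 18.015 g/mol = 0.017230 mol
mass O = 0.4139 − (0.15527 + 0.017368) = 0.24127 g → mol O = 0.24127 ÷ 15.999 = 0.015080 mol
mass % H = 0.017368 g ÷ 0.4139 g × 100%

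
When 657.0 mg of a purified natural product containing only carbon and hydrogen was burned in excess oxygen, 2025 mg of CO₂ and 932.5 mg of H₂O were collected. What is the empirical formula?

mol C = 2.025 g CO₂ ÷ 44.009 g/mol = 0.046013 mol
mol H = 2 × 0.9325 g H₂O ÷ 18.015 g/mol = 0.10352 mol
Divide by the smallest (0.046013 mol): C 1.000, H 2.250
Multiplying each by 4 gives whole numbers: C 4.00, H 9.00

C4H9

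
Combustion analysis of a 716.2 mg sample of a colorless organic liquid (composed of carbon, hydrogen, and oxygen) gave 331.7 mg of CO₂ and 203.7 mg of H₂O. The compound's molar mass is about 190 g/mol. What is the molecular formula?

mol C = 0.3317 g CO₂ ÷ 44.009 g/mol = 0.0075371 mol
mol H = 2 × 0.2037 g H₂O ÷ 18.015 g/mol = 0.022614 mol
mass O = 0.7162 − (0.090528 + 0.022795) = 0.60288 g → mol O = 0.60288 ÷ 15.999 = 0.037682 mol
Divide by the smallest (0.0075371 mol): C 1.000, H 3.000, O 5.000
Empirical formula: CH3O5
Empirical-formula mass = 95.03 g/mol; 190 ÷ 95.03 ≈ 2, so the molecular formula is C2H6O10.

C2H6O10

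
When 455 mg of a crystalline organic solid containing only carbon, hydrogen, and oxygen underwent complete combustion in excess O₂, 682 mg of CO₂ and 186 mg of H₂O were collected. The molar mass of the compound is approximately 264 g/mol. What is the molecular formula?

C9H12O9

mol C = 0.682 g CO₂ ÷ 44.009 g/mol = 0.01550 mol
mol H = 2 × 0.186 g H₂O ÷ 18.015 g/mol = 0.02065 mol
mass O = 0.455 − (0.1861 + 0.02081) = 0.2481 g → mol O = 0.2481 ÷ 15.999 = 0.01550 mol
Divide by the smallest (0.01550 mol): C 1.000, H 1.332, O 1.000
Multiplying each by 3 gives whole numbers: C 3.00, H 4.00, O 3.00
Empirical formula: C3H4O3
Empirical-formula mass = 88.06 g/mol; 264 ÷ 88.06 ≈ 3, so the molecular formula is C9H12O9.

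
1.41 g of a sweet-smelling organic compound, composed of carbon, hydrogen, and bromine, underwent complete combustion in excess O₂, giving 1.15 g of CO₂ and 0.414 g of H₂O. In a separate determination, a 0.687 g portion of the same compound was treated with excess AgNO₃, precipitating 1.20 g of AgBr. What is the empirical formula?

mol C = 1.15 g CO₂ ÷ 44.009 g/mol = 0.02613 mol
mol H = 2 × 0.414 g H₂O ÷ 18.015 g/mol = 0.04596 mol
From the AgBr data: mol Br per gram of compound = (1.20 ÷ 187.772) ÷ 0.687 = 0.009302 mol/g, so in the 1.41 g combustion sample mol Br = 0.01312 mol
Divide by the smallest (0.01312 mol): C 1.992, H 3.504, Br 1.000
Multiplying each by 2 gives whole numbers: C 3.98, H 7.01, Br 2.00

C4H7Br2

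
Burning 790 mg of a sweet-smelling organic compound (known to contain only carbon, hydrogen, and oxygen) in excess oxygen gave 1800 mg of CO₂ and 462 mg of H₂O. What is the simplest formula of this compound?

C8H10O3

mol C = 1.80 g CO₂ ÷ 44.009 g/mol = 0.04090 mol
mol H = 2 × 0.462 g H₂O ÷ 18.015 g/mol = 0.05129 mol
mass O = 0.790 − (0.4913 + 0.05170) = 0.2470 g → mol O = 0.2470 ÷ 15.999 = 0.01544 mol
Divide by the smallest (0.01544 mol): C 2.649, H 3.322, O 1.000
Multiplying each by 3 gives whole numbers: C 7.95, H 9.97, O 3.00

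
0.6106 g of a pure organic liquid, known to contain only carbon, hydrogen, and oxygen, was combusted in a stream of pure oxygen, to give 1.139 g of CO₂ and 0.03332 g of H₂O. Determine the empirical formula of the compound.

mol C = 1.139 g CO₂ ÷ 44.009 g/mol = 0.025881 mol
mol H = 2 × 0.03332 g H₂O ÷ 18.015 g/mol = 0.0036991 mol
mass O = 0.6106 − (0.31086 + 0.0037287) = 0.29601 g → mol O = 0.29601 ÷ 15.999 = 0.018502 mol
Divide by the smallest (0.0036991 mol): C 6.997, H 1.000, O 5.002

C7HO5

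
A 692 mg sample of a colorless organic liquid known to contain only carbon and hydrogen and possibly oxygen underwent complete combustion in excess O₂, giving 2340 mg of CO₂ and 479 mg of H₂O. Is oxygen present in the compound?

mol C = 2.34 g CO₂ ÷ 44.009 g/mol = 0.05317 mol
mol H = 2 × 0.479 g H₂O ÷ 18.015 g/mol = 0.05318 mol
C and H together account for 0.6922 g — essentially the entire 0.692 g sample — so the compound contains no oxygen.

no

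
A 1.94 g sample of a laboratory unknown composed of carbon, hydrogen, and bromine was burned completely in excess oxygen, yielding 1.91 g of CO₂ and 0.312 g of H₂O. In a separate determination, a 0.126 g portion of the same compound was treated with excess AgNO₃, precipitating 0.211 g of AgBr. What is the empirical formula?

C5H4Br2

mol C = 1.91 g CO₂ ÷ 44.009 g/mol = 0.04340 mol
mol H = 2 × 0.312 g H₂O ÷ 18.015 g/mol = 0.03464 mol
From the AgBr data: mol Br per gram of compound = (0.211 ÷ 187.772) ÷ 0.126 = 0.008918 mol/g, so in the 1.94 g combustion sample mol Br = 0.01730 mol
Divide by the smallest (0.01730 mol): C 2.508, H 2.002, Br 1.000
Multiplying each by 2 gives whole numbers: C 5.02, H 4.00, Br 2.00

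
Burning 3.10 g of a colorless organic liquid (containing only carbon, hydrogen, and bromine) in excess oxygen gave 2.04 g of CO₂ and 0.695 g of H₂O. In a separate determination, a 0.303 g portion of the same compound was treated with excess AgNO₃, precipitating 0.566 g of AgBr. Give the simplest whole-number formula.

mol C = 2.04 g CO₂ ÷ 44.009 g/mol = 0.04635 mol
mol H = 2 × 0.695 g H₂O ÷ 18.015 g/mol = 0.07716 mol
From the AgBr data: mol Br per gram of compound = (0.566 ÷ 187.772) ÷ 0.303 = 0.009948 mol/g, so in the 3.10 g combustion sample mol Br = 0.03084 mol
Divide by the smallest (0.03084 mol): C 1.503, H 2.502, Br 1.000
Multiplying each by 2 gives whole numbers: C 3.01, H 5.00, Br 2.00

C3H5Br2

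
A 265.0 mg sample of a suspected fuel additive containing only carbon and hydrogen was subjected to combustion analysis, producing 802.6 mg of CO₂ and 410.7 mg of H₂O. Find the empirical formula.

mol C = 0.8026 g CO₂ ÷ 44.009 g/mol = 0.018237 mol
mol H = 2 × 0.4107 g H₂O ÷ 18.015 g/mol = 0.045595 mol
Divide by the smallest (0.018237 mol): C 1.000, H 2.500
Multiplying each by 2 gives whole numbers: C 2.00, H 5.00

C2H5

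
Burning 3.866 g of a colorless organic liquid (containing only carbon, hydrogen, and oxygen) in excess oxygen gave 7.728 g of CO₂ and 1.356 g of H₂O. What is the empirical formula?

mol C = 7.728 g CO₂ ÷ 44.009 g/mol = 0.17560 mol
mol H = 2 × 1.356 g H₂O ÷ 18.015 g/mol = 0.15054 mol
mass O = 3.866 − (2.1091 + 0.15175) = 1.6051 g → mol O = 1.6051 ÷ 15.999 = 0.10033 mol
Divide by the smallest (0.10033 mol): C 1.750, H 1.501, O 1.000
Multiplying each by 4 gives whole numbers: C 7.00, H 6.00, O 4.00

C7H6O4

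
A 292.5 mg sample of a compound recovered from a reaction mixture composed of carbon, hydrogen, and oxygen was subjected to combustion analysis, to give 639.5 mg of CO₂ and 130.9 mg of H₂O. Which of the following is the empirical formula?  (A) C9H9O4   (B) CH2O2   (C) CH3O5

mol C = 0.6395 g CO₂ ÷ 44.009 g/mol = 0.014531 mol
mol H = 2 × 0.1309 g H₂O ÷ 18.015 g/mol = 0.014532 mol
mass O = 0.2925 − (0.17453 + 0.014649) = 0.10332 g → mol O = 0.10332 ÷ 15.999 = 0.0064578 mol
Divide by the smallest (0.0064578 mol): C 2.250, H 2.250, O 1.000
Multiplying each by 4 gives whole numbers: C 9.00, H 9.00, O 4.00

(A) C9H9O4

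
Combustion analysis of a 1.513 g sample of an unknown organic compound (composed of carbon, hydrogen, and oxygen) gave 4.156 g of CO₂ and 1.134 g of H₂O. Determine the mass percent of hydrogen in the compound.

mol C = 4.156 g CO₂ ÷ 44.009 g/mol = 0.094435 mol
mol H = 2 × 1.134 g H₂O ÷ 18.015 g/mol = 0.12590 mol
mass O = 1.513 − (1.1343 + 0.12690) = 0.25184 g → mol O = 0.25184 ÷ 15.999 = 0.015741 mol
mass % H = 0.12690 g ÷ 1.513 g × 100%

8.39%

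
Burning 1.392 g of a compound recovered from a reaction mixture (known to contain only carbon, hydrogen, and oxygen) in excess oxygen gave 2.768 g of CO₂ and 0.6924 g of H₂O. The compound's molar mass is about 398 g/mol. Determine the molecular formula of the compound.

C18H22O10

mol C = 2.768 g CO₂ ÷ 44.009 g/mol = 0.062896 mol
mol H = 2 × 0.6924 g H₂O ÷ 18.015 g/mol = 0.076869 mol
mass O = 1.392 − (0.75545 + 0.077484) = 0.55907 g → mol O = 0.55907 ÷ 15.999 = 0.034944 mol
Divide by the smallest (0.034944 mol): C 1.800, H 2.200, O 1.000
Multiplying each by 5 gives whole numbers: C 9.00, H 11.00, O 5.00
Empirical formula: C9H11O5
Empirical-formula mass = 199.18 g/mol; 398 ÷ 199.18 ≈ 2, so the molecular formula is C18H22O10.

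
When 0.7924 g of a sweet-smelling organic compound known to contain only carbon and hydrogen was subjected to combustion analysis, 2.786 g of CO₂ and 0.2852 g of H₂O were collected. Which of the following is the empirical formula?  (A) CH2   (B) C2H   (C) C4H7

mol C = 2.786 g CO₂ ÷ 44.009 g/mol = 0.063305 mol
mol H = 2 × 0.2852 g H₂O ÷ 18.015 g/mol = 0.031663 mol
Divide by the smallest (0.031663 mol): C 1.999, H 1.000

(B) C2H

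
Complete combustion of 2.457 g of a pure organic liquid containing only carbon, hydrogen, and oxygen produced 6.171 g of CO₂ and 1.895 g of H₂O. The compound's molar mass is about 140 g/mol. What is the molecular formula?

mol C = 6.171 g CO₂ ÷ 44.009 g/mol = 0.14022 mol
mol H = 2 × 1.895 g H₂O ÷ 18.015 g/mol = 0.21038 mol
mass O = 2.457 − (1.6842 + 0.21206) = 0.56074 g → mol O = 0.56074 ÷ 15.999 = 0.035048 mol
Divide by the smallest (0.035048 mol): C 4.001, H 6.003, O 1.000
Empirical formula: C4H6O
Empirical-formula mass = 70.09 g/mol; 140 ÷ 70.09 ≈ 2, so the molecular formula is C8H12O2.

C8H12O2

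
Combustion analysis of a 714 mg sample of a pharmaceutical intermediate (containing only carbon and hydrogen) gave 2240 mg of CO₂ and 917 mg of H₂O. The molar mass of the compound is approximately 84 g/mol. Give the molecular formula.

mol C = 2.24 g CO₂ ÷ 44.009 g/mol = 0.05090 mol
mol H = 2 × 0.917 g H₂O ÷ 18.015 g/mol = 0.1018 mol
Divide by the smallest (0.05090 mol): C 1.000, H 2.000
Empirical formula: CH2
Empirical-formula mass = 14.03 g/mol; 84 ÷ 14.03 ≈ 6, so the molecular formula is C6H12.

C6H12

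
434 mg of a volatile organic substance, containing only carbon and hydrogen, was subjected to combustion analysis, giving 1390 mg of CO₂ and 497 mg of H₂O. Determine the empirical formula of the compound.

C4H7

mol C = 1.39 g CO₂ ÷ 44.009 g/mol = 0.03158 mol
mol H = 2 × 0.497 g H₂O ÷ 18.015 g/mol = 0.05518 mol
Divide by the smallest (0.03158 mol): C 1.000, H 1.747
Multiplying each by 4 gives whole numbers: C 4.00, H 6.99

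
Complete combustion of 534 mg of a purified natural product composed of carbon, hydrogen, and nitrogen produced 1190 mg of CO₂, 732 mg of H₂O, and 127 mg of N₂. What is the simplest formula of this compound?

mol C = 1.19 g CO₂ ÷ 44.009 g/mol = 0.02704 mol
mol H = 2 × 0.732 g H₂O ÷ 18.015 g/mol = 0.08127 mol
mol N = 2 × 0.127 g N₂ ÷ 28.014 g/mol = 0.009067 mol
Divide by the smallest (0.009067 mol): C 2.982, H 8.963, N 1.000

C3H9N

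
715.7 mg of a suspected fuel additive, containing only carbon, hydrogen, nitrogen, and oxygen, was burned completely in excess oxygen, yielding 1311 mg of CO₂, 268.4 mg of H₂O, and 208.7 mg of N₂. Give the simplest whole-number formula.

C4H4N2O

mol C = 1.311 g CO₂ ÷ 44.009 g/mol = 0.029789 mol
mol H = 2 × 0.2684 g H₂O ÷ 18.015 g/mol = 0.029797 mol
mol N = 2 × 0.2087 g N₂ ÷ 28.014 g/mol = 0.014900 mol
mass O = 0.7157 − (0.35780 + 0.030036 + 0.20870) = 0.11916 g → mol O = 0.11916 ÷ 15.999 = 0.0074482 mol
Divide by the smallest (0.0074482 mol): C 4.000, H 4.001, N 2.000, O 1.000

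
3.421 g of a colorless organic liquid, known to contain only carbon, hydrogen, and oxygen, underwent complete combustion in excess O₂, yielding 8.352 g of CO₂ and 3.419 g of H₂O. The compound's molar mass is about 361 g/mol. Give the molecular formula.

C20H40O5

mol C = 8.352 g CO₂ ÷ 44.009 g/mol = 0.18978 mol
mol H = 2 × 3.419 g H₂O ÷ 18.015 g/mol = 0.37957 mol
mass O = 3.421 − (2.2794 + 0.38261) = 0.75895 g → mol O = 0.75895 ÷ 15.999 = 0.047437 mol
Divide by the smallest (0.047437 mol): C 4.001, H 8.002, O 1.000
Empirical formula: C4H8O
Empirical-formula mass = 72.11 g/mol; 361 ÷ 72.11 ≈ 5, so the molecular formula is C20H40O5.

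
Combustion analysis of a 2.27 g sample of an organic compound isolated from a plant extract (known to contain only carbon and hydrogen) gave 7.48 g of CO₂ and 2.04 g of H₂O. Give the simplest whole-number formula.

mol C = 7.48 g CO₂ ÷ 44.009 g/mol = 0.1700 mol
mol H = 2 × 2.04 g H₂O ÷ 18.015 g/mol = 0.2265 mol
Divide by the smallest (0.1700 mol): C 1.000, H 1.332
Multiplying each by 3 gives whole numbers: C 3.00, H 4.00

C3H4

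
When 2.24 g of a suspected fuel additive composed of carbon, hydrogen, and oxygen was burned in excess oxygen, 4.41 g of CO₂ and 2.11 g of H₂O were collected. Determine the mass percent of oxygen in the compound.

35.7%

mol C = 4.41 g CO₂ ÷ 44.009 g/mol = 0.1002 mol
mol H = 2 × 2.11 g H₂O ÷ 18.015 g/mol = 0.2342 mol
mass O = 2.24 − (1.204 + 0.2361) = 0.8003 g → mol O = 0.8003 ÷ 15.999 = 0.05002 mol
mass % O = 0.8003 g ÷ 2.24 g × 100%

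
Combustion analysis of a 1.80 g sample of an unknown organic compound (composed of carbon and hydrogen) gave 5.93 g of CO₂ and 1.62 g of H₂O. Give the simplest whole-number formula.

mol C = 5.93 g CO₂ ÷ 44.009 g/mol = 0.1347 mol
mol H = 2 × 1.62 g H₂O ÷ 18.015 g/mol = 0.1799 mol
Divide by the smallest (0.1347 mol): C 1.000, H 1.335
Multiplying each by 3 gives whole numbers: C 3.00, H 4.00

C3H4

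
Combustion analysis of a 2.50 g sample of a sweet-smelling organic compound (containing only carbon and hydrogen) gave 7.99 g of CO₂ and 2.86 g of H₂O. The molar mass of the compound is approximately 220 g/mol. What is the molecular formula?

mol C = 7.99 g CO₂ ÷ 44.009 g/mol = 0.1816 mol
mol H = 2 × 2.86 g H₂O ÷ 18.015 g/mol = 0.3175 mol
Divide by the smallest (0.1816 mol): C 1.000, H 1.749
Multiplying each by 4 gives whole numbers: C 4.00, H 7.00
Empirical formula: C4H7
Empirical-formula mass = 55.10 g/mol; 220 ÷ 55.10 ≈ 4, so the molecular formula is C16H28.

C16H28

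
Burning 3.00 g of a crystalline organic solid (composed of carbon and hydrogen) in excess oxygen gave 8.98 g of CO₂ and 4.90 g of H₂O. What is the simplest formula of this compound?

C3H8

mol C = 8.98 g CO₂ ÷ 44.009 g/mol = 0.2040 mol
mol H = 2 × 4.90 g H₂O ÷ 18.015 g/mol = 0.5440 mol
Divide by the smallest (0.2040 mol): C 1.000, H 2.666
Multiplying each by 3 gives whole numbers: C 3.00, H 8.00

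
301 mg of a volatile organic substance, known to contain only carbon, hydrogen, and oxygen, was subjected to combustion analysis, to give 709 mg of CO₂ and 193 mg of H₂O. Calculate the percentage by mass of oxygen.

28.5%

mol C = 0.709 g CO₂ ÷ 44.009 g/mol = 0.01611 mol
mol H = 2 × 0.193 g H₂O ÷ 18.015 g/mol = 0.02143 mol
mass O = 0.301 − (0.1935 + 0.02160) = 0.08590 g → mol O = 0.08590 ÷ 15.999 = 0.005369 mol
mass % O = 0.08590 g ÷ 0.301 g × 100%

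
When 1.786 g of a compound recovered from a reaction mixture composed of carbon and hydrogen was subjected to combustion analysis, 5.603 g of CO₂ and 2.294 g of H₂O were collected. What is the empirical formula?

CH2

mol C = 5.603 g CO₂ ÷ 44.009 g/mol = 0.12731 mol
mol H = 2 × 2.294 g H₂O ÷ 18.015 g/mol = 0.25468 mol
Divide by the smallest (0.12731 mol): C 1.000, H 2.000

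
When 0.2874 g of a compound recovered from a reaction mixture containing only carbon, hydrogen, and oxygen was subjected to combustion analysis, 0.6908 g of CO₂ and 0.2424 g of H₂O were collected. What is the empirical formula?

C7H12O2

mol C = 0.6908 g CO₂ ÷ 44.009 g/mol = 0.015697 mol
mol H = 2 × 0.2424 g H₂O ÷ 18.015 g/mol = 0.026911 mol
mass O = 0.2874 − (0.18853 + 0.027126) = 0.071740 g → mol O = 0.071740 ÷ 15.999 = 0.0044840 mol
Divide by the smallest (0.0044840 mol): C 3.501, H 6.002, O 1.000
Multiplying each by 2 gives whole numbers: C 7.00, H 12.00, O 2.00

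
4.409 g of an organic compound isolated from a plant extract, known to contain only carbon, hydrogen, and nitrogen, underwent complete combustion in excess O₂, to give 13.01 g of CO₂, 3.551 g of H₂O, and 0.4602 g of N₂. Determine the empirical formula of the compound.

C9H12N

mol C = 13.01 g CO₂ ÷ 44.009 g/mol = 0.29562 mol
mol H = 2 × 3.551 g H₂O ÷ 18.015 g/mol = 0.39423 mol
mol N = 2 × 0.4602 g N₂ ÷ 28.014 g/mol = 0.032855 mol
Divide by the smallest (0.032855 mol): C 8.998, H 11.999, N 1.000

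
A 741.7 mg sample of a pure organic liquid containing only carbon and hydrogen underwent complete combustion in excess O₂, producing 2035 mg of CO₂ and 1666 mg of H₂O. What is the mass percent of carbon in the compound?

mol C = 2.035 g CO₂ ÷ 44.009 g/mol = 0.046241 mol
mol H = 2 × 1.666 g H₂O ÷ 18.015 g/mol = 0.18496 mol
mass % C = 0.55540 g ÷ 0.7417 g × 100%

74.88%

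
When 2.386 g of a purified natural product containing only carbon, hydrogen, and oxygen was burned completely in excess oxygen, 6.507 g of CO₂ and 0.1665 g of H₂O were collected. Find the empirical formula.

C8HO2

mol C = 6.507 g CO₂ ÷ 44.009 g/mol = 0.14786 mol
mol H = 2 × 0.1665 g H₂O ÷ 18.015 g/mol = 0.018485 mol
mass O = 2.386 − (1.7759 + 0.018632) = 0.59147 g → mol O = 0.59147 ÷ 15.999 = 0.036969 mol
Divide by the smallest (0.018485 mol): C 7.999, H 1.000, O 2.000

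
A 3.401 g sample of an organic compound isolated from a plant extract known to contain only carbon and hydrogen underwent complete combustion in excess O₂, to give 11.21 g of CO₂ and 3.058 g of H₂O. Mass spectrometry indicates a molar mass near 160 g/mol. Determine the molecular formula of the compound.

C12H16

mol C = 11.21 g CO₂ ÷ 44.009 g/mol = 0.25472 mol
mol H = 2 × 3.058 g H₂O ÷ 18.015 g/mol = 0.33949 mol
Divide by the smallest (0.25472 mol): C 1.000, H 1.333
Multiplying each by 3 gives whole numbers: C 3.00, H 4.00
Empirical formula: C3H4
Empirical-formula mass = 40.06 g/mol; 160 ÷ 40.06 ≈ 4, so the molecular formula is C12H16.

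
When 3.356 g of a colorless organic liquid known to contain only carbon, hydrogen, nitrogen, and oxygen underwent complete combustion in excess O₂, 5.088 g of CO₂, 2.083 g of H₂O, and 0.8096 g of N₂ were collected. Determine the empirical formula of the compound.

C2H4NO

mol C = 5.088 g CO₂ ÷ 44.009 g/mol = 0.11561 mol
mol H = 2 × 2.083 g H₂O ÷ 18.015 g/mol = 0.23125 mol
mol N = 2 × 0.8096 g N₂ ÷ 28.014 g/mol = 0.057800 mol
mass O = 3.356 − (1.3886 + 0.23310 + 0.80960) = 0.92467 g → mol O = 0.92467 ÷ 15.999 = 0.057796 mol
Divide by the smallest (0.057796 mol): C 2.000, H 4.001, N 1.000, O 1.000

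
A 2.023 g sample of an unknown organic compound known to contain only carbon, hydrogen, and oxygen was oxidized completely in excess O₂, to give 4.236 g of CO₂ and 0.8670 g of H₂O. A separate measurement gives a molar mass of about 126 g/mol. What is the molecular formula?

mol C = 4.236 g CO₂ ÷ 44.009 g/mol = 0.096253 mol
mol H = 2 × 0.8670 g H₂O ÷ 18.015 g/mol = 0.096253 mol
mass O = 2.023 − (1.1561 + 0.097023) = 0.76988 g → mol O = 0.76988 ÷ 15.999 = 0.048121 mol
Divide by the smallest (0.048121 mol): C 2.000, H 2.000, O 1.000
Empirical formula: C2H2O
Empirical-formula mass = 42.04 g/mol; 126 ÷ 42.04 ≈ 3, so the molecular formula is C6H6O3.

C6H6O3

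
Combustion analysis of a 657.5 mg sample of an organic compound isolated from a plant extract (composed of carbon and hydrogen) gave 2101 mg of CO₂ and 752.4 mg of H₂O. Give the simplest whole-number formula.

mol C = 2.101 g CO₂ ÷ 44.009 g/mol = 0.047740 mol
mol H = 2 × 0.7524 g H₂O ÷ 18.015 g/mol = 0.083530 mol
Divide by the smallest (0.047740 mol): C 1.000, H 1.750
Multiplying each by 4 gives whole numbers: C 4.00, H 7.00

C4H7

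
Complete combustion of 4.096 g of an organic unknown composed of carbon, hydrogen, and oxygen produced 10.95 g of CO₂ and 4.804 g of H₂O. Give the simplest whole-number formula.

mol C = 10.95 g CO₂ ÷ 44.009 g/mol = 0.24881 mol
mol H = 2 × 4.804 g H₂O ÷ 18.015 g/mol = 0.53333 mol
mass O = 4.096 − (2.9885 + 0.53760) = 0.56991 g → mol O = 0.56991 ÷ 15.999 = 0.035622 mol
Divide by the smallest (0.035622 mol): C 6.985, H 14.972, O 1.000

C7H15O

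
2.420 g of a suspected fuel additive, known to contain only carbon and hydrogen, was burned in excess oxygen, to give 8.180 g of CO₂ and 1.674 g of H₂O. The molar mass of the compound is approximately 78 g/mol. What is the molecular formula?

C6H6

mol C = 8.180 g CO₂ ÷ 44.009 g/mol = 0.18587 mol
mol H = 2 × 1.674 g H₂O ÷ 18.015 g/mol = 0.18585 mol
Divide by the smallest (0.18585 mol): C 1.000, H 1.000
Empirical formula: CH
Empirical-formula mass = 13.02 g/mol; 78 ÷ 13.02 ≈ 6, so the molecular formula is C6H6.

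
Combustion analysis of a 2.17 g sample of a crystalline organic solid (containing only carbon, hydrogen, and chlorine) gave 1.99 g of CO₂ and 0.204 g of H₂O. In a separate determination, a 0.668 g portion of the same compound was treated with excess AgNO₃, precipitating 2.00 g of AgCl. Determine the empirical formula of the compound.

mol C = 1.99 g CO₂ ÷ 44.009 g/mol = 0.04522 mol
mol H = 2 × 0.204 g H₂O ÷ 18.015 g/mol = 0.02265 mol
From the AgCl data: mol Cl per gram of compound = (2.00 ÷ 143.318) ÷ 0.668 = 0.02089 mol/g, so in the 2.17 g combustion sample mol Cl = 0.04533 mol
Divide by the smallest (0.02265 mol): C 1.997, H 1.000, Cl 2.002

C2HCl2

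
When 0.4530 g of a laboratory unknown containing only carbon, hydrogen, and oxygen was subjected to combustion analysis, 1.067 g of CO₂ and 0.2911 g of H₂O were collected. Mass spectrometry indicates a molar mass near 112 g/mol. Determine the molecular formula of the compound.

C6H8O2

mol C = 1.067 g CO₂ ÷ 44.009 g/mol = 0.024245 mol
mol H = 2 × 0.2911 g H₂O ÷ 18.015 g/mol = 0.032318 mol
mass O = 0.4530 − (0.29121 + 0.032576) = 0.12922 g → mol O = 0.12922 ÷ 15.999 = 0.0080766 mol
Divide by the smallest (0.0080766 mol): C 3.002, H 4.001, O 1.000
Empirical formula: C3H4O
Empirical-formula mass = 56.06 g/mol; 112 ÷ 56.06 ≈ 2, so the molecular formula is C6H8O2.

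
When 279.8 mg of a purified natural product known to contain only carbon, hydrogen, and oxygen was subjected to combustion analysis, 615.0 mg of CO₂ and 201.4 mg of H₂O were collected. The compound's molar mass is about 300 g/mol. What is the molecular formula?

mol C = 0.6150 g CO₂ ÷ 44.009 g/mol = 0.013974 mol
mol H = 2 × 0.2014 g H₂O ÷ 18.015 g/mol = 0.022359 mol
mass O = 0.2798 − (0.16785 + 0.022538) = 0.089415 g → mol O = 0.089415 ÷ 15.999 = 0.0055888 mol
Divide by the smallest (0.0055888 mol): C 2.500, H 4.001, O 1.000
Multiplying each by 2 gives whole numbers: C 5.00, H 8.00, O 2.00
Empirical formula: C5H8O2
Empirical-formula mass = 100.12 g/mol; 300 ÷ 100.12 ≈ 3, so the molecular formula is C15H24O6.

C15H24O6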